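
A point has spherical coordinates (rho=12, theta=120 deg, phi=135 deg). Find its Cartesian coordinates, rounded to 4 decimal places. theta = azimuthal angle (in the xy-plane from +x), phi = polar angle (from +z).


x = 12 * sin(135) * cos(120) = -4.2426
y = 12 * sin(135) * sin(120) = 7.3485
z = 12 * cos(135) = -8.4853

(-4.2426, 7.3485, -8.4853)


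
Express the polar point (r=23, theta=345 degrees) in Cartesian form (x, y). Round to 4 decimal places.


x = 23 * cos(345) = 22.2163
y = 23 * sin(345) = -5.9528

(22.2163, -5.9528)


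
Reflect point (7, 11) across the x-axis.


Reflection across x-axis: (x, y) -> (x, -y)
(7, 11) -> (7, -11)

(7, -11)


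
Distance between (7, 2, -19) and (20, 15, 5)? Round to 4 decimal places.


d = sqrt((20-7)^2 + (15-2)^2 + (5--19)^2) = 30.2324

30.2324


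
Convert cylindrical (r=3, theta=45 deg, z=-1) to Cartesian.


x = 3 * cos(45) = 2.1213
y = 3 * sin(45) = 2.1213
z = -1

(2.1213, 2.1213, -1)


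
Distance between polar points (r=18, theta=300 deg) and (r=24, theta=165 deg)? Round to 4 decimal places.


d = sqrt(r1^2 + r2^2 - 2*r1*r2*cos(t2-t1))
d = sqrt(18^2 + 24^2 - 2*18*24*cos(165-300)) = 38.8708

38.8708


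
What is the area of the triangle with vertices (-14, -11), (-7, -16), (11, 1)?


Area = |x1(y2-y3) + x2(y3-y1) + x3(y1-y2)| / 2
= |-14*(-16-1) + -7*(1--11) + 11*(-11--16)| / 2
= 104.5

104.5


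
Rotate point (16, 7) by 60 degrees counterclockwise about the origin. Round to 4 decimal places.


x' = 16*cos(60) - 7*sin(60) = 1.9378
y' = 16*sin(60) + 7*cos(60) = 17.3564

(1.9378, 17.3564)


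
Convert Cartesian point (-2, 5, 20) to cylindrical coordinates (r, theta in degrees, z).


r = sqrt((-2)^2 + 5^2) = 5.3852
theta = atan2(5, -2) = 111.8014 deg
z = 20

r = 5.3852, theta = 111.8014 deg, z = 20


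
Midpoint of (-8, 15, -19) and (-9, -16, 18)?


Midpoint = ((-8+-9)/2, (15+-16)/2, (-19+18)/2) = (-8.5, -0.5, -0.5)

(-8.5, -0.5, -0.5)


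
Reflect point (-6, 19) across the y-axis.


Reflection across y-axis: (x, y) -> (-x, y)
(-6, 19) -> (6, 19)

(6, 19)


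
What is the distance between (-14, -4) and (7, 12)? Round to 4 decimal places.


d = sqrt((7--14)^2 + (12--4)^2) = 26.4008

26.4008


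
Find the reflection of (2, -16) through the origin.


Reflection through origin: (x, y) -> (-x, -y)
(2, -16) -> (-2, 16)

(-2, 16)


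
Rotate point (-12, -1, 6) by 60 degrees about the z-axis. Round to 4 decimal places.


x' = -12*cos(60) - -1*sin(60) = -5.134
y' = -12*sin(60) + -1*cos(60) = -10.8923
z' = 6

(-5.134, -10.8923, 6)


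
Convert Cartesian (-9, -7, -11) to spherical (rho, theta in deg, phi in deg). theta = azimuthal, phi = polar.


rho = sqrt((-9)^2 + (-7)^2 + (-11)^2) = 15.843
theta = atan2(-7, -9) = 217.875 deg
phi = acos(-11/15.843) = 133.9726 deg

rho = 15.843, theta = 217.875 deg, phi = 133.9726 deg


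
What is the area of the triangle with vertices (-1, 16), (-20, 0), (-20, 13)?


Area = |x1(y2-y3) + x2(y3-y1) + x3(y1-y2)| / 2
= |-1*(0-13) + -20*(13-16) + -20*(16-0)| / 2
= 123.5

123.5


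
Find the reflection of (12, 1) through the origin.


Reflection through origin: (x, y) -> (-x, -y)
(12, 1) -> (-12, -1)

(-12, -1)


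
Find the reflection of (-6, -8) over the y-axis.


Reflection across y-axis: (x, y) -> (-x, y)
(-6, -8) -> (6, -8)

(6, -8)


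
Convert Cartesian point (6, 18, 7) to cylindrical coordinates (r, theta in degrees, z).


r = sqrt(6^2 + 18^2) = 18.9737
theta = atan2(18, 6) = 71.5651 deg
z = 7

r = 18.9737, theta = 71.5651 deg, z = 7


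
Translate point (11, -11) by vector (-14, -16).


Translation: (x+dx, y+dy) = (11+-14, -11+-16) = (-3, -27)

(-3, -27)


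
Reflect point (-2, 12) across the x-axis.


Reflection across x-axis: (x, y) -> (x, -y)
(-2, 12) -> (-2, -12)

(-2, -12)


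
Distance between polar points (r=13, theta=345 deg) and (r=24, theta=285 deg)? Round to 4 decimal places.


d = sqrt(r1^2 + r2^2 - 2*r1*r2*cos(t2-t1))
d = sqrt(13^2 + 24^2 - 2*13*24*cos(285-345)) = 20.8087

20.8087


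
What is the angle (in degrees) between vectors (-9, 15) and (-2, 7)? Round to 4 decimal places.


dot = -9*-2 + 15*7 = 123
|u| = 17.4929, |v| = 7.2801
cos(angle) = 0.9658
angle = 15.0184 degrees

15.0184 degrees


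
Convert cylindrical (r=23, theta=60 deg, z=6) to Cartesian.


x = 23 * cos(60) = 11.5
y = 23 * sin(60) = 19.9186
z = 6

(11.5, 19.9186, 6)


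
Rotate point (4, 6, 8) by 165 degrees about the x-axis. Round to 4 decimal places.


x' = 4
y' = 6*cos(165) - 8*sin(165) = -7.8661
z' = 6*sin(165) + 8*cos(165) = -6.1745

(4, -7.8661, -6.1745)


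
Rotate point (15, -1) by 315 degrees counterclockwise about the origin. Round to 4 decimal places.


x' = 15*cos(315) - -1*sin(315) = 9.8995
y' = 15*sin(315) + -1*cos(315) = -11.3137

(9.8995, -11.3137)


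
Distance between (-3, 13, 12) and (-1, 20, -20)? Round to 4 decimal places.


d = sqrt((-1--3)^2 + (20-13)^2 + (-20-12)^2) = 32.8177

32.8177


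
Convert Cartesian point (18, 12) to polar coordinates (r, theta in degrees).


r = sqrt(18^2 + 12^2) = 21.6333
theta = atan2(12, 18) = 33.6901 degrees

r = 21.6333, theta = 33.6901 degrees


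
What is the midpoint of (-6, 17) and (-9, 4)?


Midpoint = ((-6+-9)/2, (17+4)/2) = (-7.5, 10.5)

(-7.5, 10.5)


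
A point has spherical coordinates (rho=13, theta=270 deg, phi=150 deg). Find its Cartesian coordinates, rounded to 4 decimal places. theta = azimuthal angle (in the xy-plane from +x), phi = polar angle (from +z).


x = 13 * sin(150) * cos(270) = 0
y = 13 * sin(150) * sin(270) = -6.5
z = 13 * cos(150) = -11.2583

(0, -6.5, -11.2583)


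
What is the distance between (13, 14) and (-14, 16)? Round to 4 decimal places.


d = sqrt((-14-13)^2 + (16-14)^2) = 27.074

27.074


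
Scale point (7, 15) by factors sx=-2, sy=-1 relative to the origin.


Scaling: (x*sx, y*sy) = (7*-2, 15*-1) = (-14, -15)

(-14, -15)


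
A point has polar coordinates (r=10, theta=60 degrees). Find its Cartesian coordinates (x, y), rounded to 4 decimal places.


x = 10 * cos(60) = 5
y = 10 * sin(60) = 8.6603

(5, 8.6603)


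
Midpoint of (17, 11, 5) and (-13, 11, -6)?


Midpoint = ((17+-13)/2, (11+11)/2, (5+-6)/2) = (2, 11, -0.5)

(2, 11, -0.5)


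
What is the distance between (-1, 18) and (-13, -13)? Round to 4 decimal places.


d = sqrt((-13--1)^2 + (-13-18)^2) = 33.2415

33.2415


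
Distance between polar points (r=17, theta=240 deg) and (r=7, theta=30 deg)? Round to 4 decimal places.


d = sqrt(r1^2 + r2^2 - 2*r1*r2*cos(t2-t1))
d = sqrt(17^2 + 7^2 - 2*17*7*cos(30-240)) = 23.3263

23.3263


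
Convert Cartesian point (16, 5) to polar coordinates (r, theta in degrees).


r = sqrt(16^2 + 5^2) = 16.7631
theta = atan2(5, 16) = 17.354 degrees

r = 16.7631, theta = 17.354 degrees


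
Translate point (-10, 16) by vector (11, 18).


Translation: (x+dx, y+dy) = (-10+11, 16+18) = (1, 34)

(1, 34)


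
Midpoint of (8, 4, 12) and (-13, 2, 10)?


Midpoint = ((8+-13)/2, (4+2)/2, (12+10)/2) = (-2.5, 3, 11)

(-2.5, 3, 11)


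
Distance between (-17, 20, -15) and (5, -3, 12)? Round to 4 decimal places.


d = sqrt((5--17)^2 + (-3-20)^2 + (12--15)^2) = 41.7373

41.7373


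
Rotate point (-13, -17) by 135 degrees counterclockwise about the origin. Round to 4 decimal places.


x' = -13*cos(135) - -17*sin(135) = 21.2132
y' = -13*sin(135) + -17*cos(135) = 2.8284

(21.2132, 2.8284)


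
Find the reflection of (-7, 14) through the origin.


Reflection through origin: (x, y) -> (-x, -y)
(-7, 14) -> (7, -14)

(7, -14)


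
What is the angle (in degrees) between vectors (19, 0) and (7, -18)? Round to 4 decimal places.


dot = 19*7 + 0*-18 = 133
|u| = 19, |v| = 19.3132
cos(angle) = 0.3624
angle = 68.7495 degrees

68.7495 degrees


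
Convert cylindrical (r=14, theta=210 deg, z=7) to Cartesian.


x = 14 * cos(210) = -12.1244
y = 14 * sin(210) = -7
z = 7

(-12.1244, -7, 7)


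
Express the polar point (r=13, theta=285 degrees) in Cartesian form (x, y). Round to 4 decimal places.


x = 13 * cos(285) = 3.3646
y = 13 * sin(285) = -12.557

(3.3646, -12.557)


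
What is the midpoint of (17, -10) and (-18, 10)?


Midpoint = ((17+-18)/2, (-10+10)/2) = (-0.5, 0)

(-0.5, 0)


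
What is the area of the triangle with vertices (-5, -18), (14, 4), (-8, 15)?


Area = |x1(y2-y3) + x2(y3-y1) + x3(y1-y2)| / 2
= |-5*(4-15) + 14*(15--18) + -8*(-18-4)| / 2
= 346.5

346.5


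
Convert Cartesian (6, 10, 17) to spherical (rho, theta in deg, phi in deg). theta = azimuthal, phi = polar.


rho = sqrt(6^2 + 10^2 + 17^2) = 20.6155
theta = atan2(10, 6) = 59.0362 deg
phi = acos(17/20.6155) = 34.4499 deg

rho = 20.6155, theta = 59.0362 deg, phi = 34.4499 deg


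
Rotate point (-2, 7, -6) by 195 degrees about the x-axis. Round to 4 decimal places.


x' = -2
y' = 7*cos(195) - -6*sin(195) = -8.3144
z' = 7*sin(195) + -6*cos(195) = 3.9838

(-2, -8.3144, 3.9838)


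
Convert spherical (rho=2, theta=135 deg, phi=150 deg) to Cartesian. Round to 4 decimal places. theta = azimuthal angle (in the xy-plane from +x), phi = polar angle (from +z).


x = 2 * sin(150) * cos(135) = -0.7071
y = 2 * sin(150) * sin(135) = 0.7071
z = 2 * cos(150) = -1.7321

(-0.7071, 0.7071, -1.7321)


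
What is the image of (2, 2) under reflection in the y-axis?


Reflection across y-axis: (x, y) -> (-x, y)
(2, 2) -> (-2, 2)

(-2, 2)


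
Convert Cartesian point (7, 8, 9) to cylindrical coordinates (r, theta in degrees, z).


r = sqrt(7^2 + 8^2) = 10.6301
theta = atan2(8, 7) = 48.8141 deg
z = 9

r = 10.6301, theta = 48.8141 deg, z = 9


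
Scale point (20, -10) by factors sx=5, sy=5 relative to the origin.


Scaling: (x*sx, y*sy) = (20*5, -10*5) = (100, -50)

(100, -50)


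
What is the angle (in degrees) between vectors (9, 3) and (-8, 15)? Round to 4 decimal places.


dot = 9*-8 + 3*15 = -27
|u| = 9.4868, |v| = 17
cos(angle) = -0.1674
angle = 99.6375 degrees

99.6375 degrees


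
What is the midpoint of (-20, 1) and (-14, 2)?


Midpoint = ((-20+-14)/2, (1+2)/2) = (-17, 1.5)

(-17, 1.5)


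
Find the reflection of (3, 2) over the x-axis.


Reflection across x-axis: (x, y) -> (x, -y)
(3, 2) -> (3, -2)

(3, -2)


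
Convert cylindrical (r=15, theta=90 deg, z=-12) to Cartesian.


x = 15 * cos(90) = 0
y = 15 * sin(90) = 15
z = -12

(0, 15, -12)


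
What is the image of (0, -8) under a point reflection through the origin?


Reflection through origin: (x, y) -> (-x, -y)
(0, -8) -> (0, 8)

(0, 8)


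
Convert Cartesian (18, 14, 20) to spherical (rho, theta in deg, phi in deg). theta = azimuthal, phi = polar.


rho = sqrt(18^2 + 14^2 + 20^2) = 30.3315
theta = atan2(14, 18) = 37.875 deg
phi = acos(20/30.3315) = 48.7474 deg

rho = 30.3315, theta = 37.875 deg, phi = 48.7474 deg


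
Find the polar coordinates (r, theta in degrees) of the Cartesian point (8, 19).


r = sqrt(8^2 + 19^2) = 20.6155
theta = atan2(19, 8) = 67.1663 degrees

r = 20.6155, theta = 67.1663 degrees


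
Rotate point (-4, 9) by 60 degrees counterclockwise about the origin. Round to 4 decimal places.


x' = -4*cos(60) - 9*sin(60) = -9.7942
y' = -4*sin(60) + 9*cos(60) = 1.0359

(-9.7942, 1.0359)


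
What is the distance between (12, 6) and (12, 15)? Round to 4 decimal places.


d = sqrt((12-12)^2 + (15-6)^2) = 9

9


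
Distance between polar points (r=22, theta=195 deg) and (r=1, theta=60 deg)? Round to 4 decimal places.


d = sqrt(r1^2 + r2^2 - 2*r1*r2*cos(t2-t1))
d = sqrt(22^2 + 1^2 - 2*22*1*cos(60-195)) = 22.7181

22.7181


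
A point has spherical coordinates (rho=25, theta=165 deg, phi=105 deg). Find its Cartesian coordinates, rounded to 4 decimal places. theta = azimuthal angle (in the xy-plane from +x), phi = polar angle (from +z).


x = 25 * sin(105) * cos(165) = -23.3253
y = 25 * sin(105) * sin(165) = 6.25
z = 25 * cos(105) = -6.4705

(-23.3253, 6.25, -6.4705)


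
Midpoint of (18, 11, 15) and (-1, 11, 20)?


Midpoint = ((18+-1)/2, (11+11)/2, (15+20)/2) = (8.5, 11, 17.5)

(8.5, 11, 17.5)


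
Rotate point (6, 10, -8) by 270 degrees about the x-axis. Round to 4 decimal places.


x' = 6
y' = 10*cos(270) - -8*sin(270) = -8
z' = 10*sin(270) + -8*cos(270) = -10

(6, -8, -10)


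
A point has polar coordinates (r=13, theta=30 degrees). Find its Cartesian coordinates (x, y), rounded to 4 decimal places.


x = 13 * cos(30) = 11.2583
y = 13 * sin(30) = 6.5

(11.2583, 6.5)


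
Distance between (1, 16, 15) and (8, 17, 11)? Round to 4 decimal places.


d = sqrt((8-1)^2 + (17-16)^2 + (11-15)^2) = 8.124

8.124


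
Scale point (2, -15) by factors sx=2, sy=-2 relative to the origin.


Scaling: (x*sx, y*sy) = (2*2, -15*-2) = (4, 30)

(4, 30)


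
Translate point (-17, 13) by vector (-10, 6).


Translation: (x+dx, y+dy) = (-17+-10, 13+6) = (-27, 19)

(-27, 19)


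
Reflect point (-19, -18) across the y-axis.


Reflection across y-axis: (x, y) -> (-x, y)
(-19, -18) -> (19, -18)

(19, -18)


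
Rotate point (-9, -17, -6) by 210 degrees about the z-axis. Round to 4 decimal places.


x' = -9*cos(210) - -17*sin(210) = -0.7058
y' = -9*sin(210) + -17*cos(210) = 19.2224
z' = -6

(-0.7058, 19.2224, -6)


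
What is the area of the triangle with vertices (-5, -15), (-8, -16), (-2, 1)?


Area = |x1(y2-y3) + x2(y3-y1) + x3(y1-y2)| / 2
= |-5*(-16-1) + -8*(1--15) + -2*(-15--16)| / 2
= 22.5

22.5


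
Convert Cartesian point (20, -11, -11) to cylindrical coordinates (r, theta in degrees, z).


r = sqrt(20^2 + (-11)^2) = 22.8254
theta = atan2(-11, 20) = 331.1892 deg
z = -11

r = 22.8254, theta = 331.1892 deg, z = -11


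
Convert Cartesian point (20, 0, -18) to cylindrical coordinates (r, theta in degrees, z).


r = sqrt(20^2 + 0^2) = 20
theta = atan2(0, 20) = 0 deg
z = -18

r = 20, theta = 0 deg, z = -18


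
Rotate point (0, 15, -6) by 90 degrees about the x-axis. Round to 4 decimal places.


x' = 0
y' = 15*cos(90) - -6*sin(90) = 6
z' = 15*sin(90) + -6*cos(90) = 15

(0, 6, 15)


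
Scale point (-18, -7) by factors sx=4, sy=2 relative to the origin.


Scaling: (x*sx, y*sy) = (-18*4, -7*2) = (-72, -14)

(-72, -14)


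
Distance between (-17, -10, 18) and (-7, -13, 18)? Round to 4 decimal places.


d = sqrt((-7--17)^2 + (-13--10)^2 + (18-18)^2) = 10.4403

10.4403


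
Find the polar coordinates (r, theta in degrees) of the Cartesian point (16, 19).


r = sqrt(16^2 + 19^2) = 24.8395
theta = atan2(19, 16) = 49.8991 degrees

r = 24.8395, theta = 49.8991 degrees


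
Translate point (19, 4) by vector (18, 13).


Translation: (x+dx, y+dy) = (19+18, 4+13) = (37, 17)

(37, 17)


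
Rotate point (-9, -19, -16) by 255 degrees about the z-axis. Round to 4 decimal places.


x' = -9*cos(255) - -19*sin(255) = -16.0232
y' = -9*sin(255) + -19*cos(255) = 13.6109
z' = -16

(-16.0232, 13.6109, -16)


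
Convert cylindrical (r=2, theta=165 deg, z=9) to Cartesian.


x = 2 * cos(165) = -1.9319
y = 2 * sin(165) = 0.5176
z = 9

(-1.9319, 0.5176, 9)


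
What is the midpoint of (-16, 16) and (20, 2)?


Midpoint = ((-16+20)/2, (16+2)/2) = (2, 9)

(2, 9)


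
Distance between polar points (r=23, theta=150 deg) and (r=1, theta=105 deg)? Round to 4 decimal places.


d = sqrt(r1^2 + r2^2 - 2*r1*r2*cos(t2-t1))
d = sqrt(23^2 + 1^2 - 2*23*1*cos(105-150)) = 22.3041

22.3041


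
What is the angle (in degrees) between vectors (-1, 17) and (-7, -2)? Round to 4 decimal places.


dot = -1*-7 + 17*-2 = -27
|u| = 17.0294, |v| = 7.2801
cos(angle) = -0.2178
angle = 102.5789 degrees

102.5789 degrees


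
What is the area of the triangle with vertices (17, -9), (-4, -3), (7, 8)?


Area = |x1(y2-y3) + x2(y3-y1) + x3(y1-y2)| / 2
= |17*(-3-8) + -4*(8--9) + 7*(-9--3)| / 2
= 148.5

148.5


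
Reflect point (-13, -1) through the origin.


Reflection through origin: (x, y) -> (-x, -y)
(-13, -1) -> (13, 1)

(13, 1)


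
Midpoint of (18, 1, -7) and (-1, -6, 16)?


Midpoint = ((18+-1)/2, (1+-6)/2, (-7+16)/2) = (8.5, -2.5, 4.5)

(8.5, -2.5, 4.5)


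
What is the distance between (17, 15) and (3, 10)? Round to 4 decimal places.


d = sqrt((3-17)^2 + (10-15)^2) = 14.8661

14.8661


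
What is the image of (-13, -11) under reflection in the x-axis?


Reflection across x-axis: (x, y) -> (x, -y)
(-13, -11) -> (-13, 11)

(-13, 11)


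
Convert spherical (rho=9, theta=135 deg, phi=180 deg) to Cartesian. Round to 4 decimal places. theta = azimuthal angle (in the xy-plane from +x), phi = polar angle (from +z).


x = 9 * sin(180) * cos(135) = 0
y = 9 * sin(180) * sin(135) = 0
z = 9 * cos(180) = -9

(0, 0, -9)


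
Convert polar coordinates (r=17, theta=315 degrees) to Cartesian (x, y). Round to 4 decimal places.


x = 17 * cos(315) = 12.0208
y = 17 * sin(315) = -12.0208

(12.0208, -12.0208)


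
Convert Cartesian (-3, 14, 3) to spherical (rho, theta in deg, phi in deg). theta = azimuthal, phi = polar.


rho = sqrt((-3)^2 + 14^2 + 3^2) = 14.6287
theta = atan2(14, -3) = 102.0948 deg
phi = acos(3/14.6287) = 78.1661 deg

rho = 14.6287, theta = 102.0948 deg, phi = 78.1661 deg


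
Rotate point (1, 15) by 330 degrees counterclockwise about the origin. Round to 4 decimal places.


x' = 1*cos(330) - 15*sin(330) = 8.366
y' = 1*sin(330) + 15*cos(330) = 12.4904

(8.366, 12.4904)


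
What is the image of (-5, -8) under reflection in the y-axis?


Reflection across y-axis: (x, y) -> (-x, y)
(-5, -8) -> (5, -8)

(5, -8)


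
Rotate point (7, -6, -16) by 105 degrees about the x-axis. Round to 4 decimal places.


x' = 7
y' = -6*cos(105) - -16*sin(105) = 17.0077
z' = -6*sin(105) + -16*cos(105) = -1.6545

(7, 17.0077, -1.6545)


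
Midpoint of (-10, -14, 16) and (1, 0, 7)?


Midpoint = ((-10+1)/2, (-14+0)/2, (16+7)/2) = (-4.5, -7, 11.5)

(-4.5, -7, 11.5)


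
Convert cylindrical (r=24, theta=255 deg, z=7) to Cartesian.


x = 24 * cos(255) = -6.2117
y = 24 * sin(255) = -23.1822
z = 7

(-6.2117, -23.1822, 7)


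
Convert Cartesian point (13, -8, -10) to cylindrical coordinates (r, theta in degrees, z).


r = sqrt(13^2 + (-8)^2) = 15.2643
theta = atan2(-8, 13) = 328.3925 deg
z = -10

r = 15.2643, theta = 328.3925 deg, z = -10


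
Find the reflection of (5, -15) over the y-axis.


Reflection across y-axis: (x, y) -> (-x, y)
(5, -15) -> (-5, -15)

(-5, -15)


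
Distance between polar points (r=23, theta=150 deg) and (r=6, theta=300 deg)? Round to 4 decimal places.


d = sqrt(r1^2 + r2^2 - 2*r1*r2*cos(t2-t1))
d = sqrt(23^2 + 6^2 - 2*23*6*cos(300-150)) = 28.3553

28.3553


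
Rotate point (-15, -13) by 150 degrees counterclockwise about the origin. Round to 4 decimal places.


x' = -15*cos(150) - -13*sin(150) = 19.4904
y' = -15*sin(150) + -13*cos(150) = 3.7583

(19.4904, 3.7583)


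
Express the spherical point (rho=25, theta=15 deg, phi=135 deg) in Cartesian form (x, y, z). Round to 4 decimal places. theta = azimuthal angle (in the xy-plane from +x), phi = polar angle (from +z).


x = 25 * sin(135) * cos(15) = 17.0753
y = 25 * sin(135) * sin(15) = 4.5753
z = 25 * cos(135) = -17.6777

(17.0753, 4.5753, -17.6777)


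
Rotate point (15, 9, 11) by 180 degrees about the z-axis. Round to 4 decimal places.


x' = 15*cos(180) - 9*sin(180) = -15
y' = 15*sin(180) + 9*cos(180) = -9
z' = 11

(-15, -9, 11)


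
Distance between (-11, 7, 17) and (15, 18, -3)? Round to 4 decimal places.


d = sqrt((15--11)^2 + (18-7)^2 + (-3-17)^2) = 34.5977

34.5977


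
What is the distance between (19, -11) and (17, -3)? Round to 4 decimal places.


d = sqrt((17-19)^2 + (-3--11)^2) = 8.2462

8.2462


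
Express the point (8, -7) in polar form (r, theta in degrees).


r = sqrt(8^2 + (-7)^2) = 10.6301
theta = atan2(-7, 8) = 318.8141 degrees

r = 10.6301, theta = 318.8141 degrees


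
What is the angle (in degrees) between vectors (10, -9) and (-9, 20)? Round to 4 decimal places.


dot = 10*-9 + -9*20 = -270
|u| = 13.4536, |v| = 21.9317
cos(angle) = -0.9151
angle = 156.215 degrees

156.215 degrees


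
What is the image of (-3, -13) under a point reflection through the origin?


Reflection through origin: (x, y) -> (-x, -y)
(-3, -13) -> (3, 13)

(3, 13)


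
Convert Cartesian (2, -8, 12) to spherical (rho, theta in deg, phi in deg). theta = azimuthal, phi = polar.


rho = sqrt(2^2 + (-8)^2 + 12^2) = 14.5602
theta = atan2(-8, 2) = 284.0362 deg
phi = acos(12/14.5602) = 34.4962 deg

rho = 14.5602, theta = 284.0362 deg, phi = 34.4962 deg


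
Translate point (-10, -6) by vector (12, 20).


Translation: (x+dx, y+dy) = (-10+12, -6+20) = (2, 14)

(2, 14)


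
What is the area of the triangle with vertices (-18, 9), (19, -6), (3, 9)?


Area = |x1(y2-y3) + x2(y3-y1) + x3(y1-y2)| / 2
= |-18*(-6-9) + 19*(9-9) + 3*(9--6)| / 2
= 157.5

157.5


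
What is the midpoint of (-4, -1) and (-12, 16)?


Midpoint = ((-4+-12)/2, (-1+16)/2) = (-8, 7.5)

(-8, 7.5)


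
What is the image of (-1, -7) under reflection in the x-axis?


Reflection across x-axis: (x, y) -> (x, -y)
(-1, -7) -> (-1, 7)

(-1, 7)


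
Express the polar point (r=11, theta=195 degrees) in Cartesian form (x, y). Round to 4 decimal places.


x = 11 * cos(195) = -10.6252
y = 11 * sin(195) = -2.847

(-10.6252, -2.847)


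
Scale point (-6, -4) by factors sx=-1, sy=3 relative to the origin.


Scaling: (x*sx, y*sy) = (-6*-1, -4*3) = (6, -12)

(6, -12)


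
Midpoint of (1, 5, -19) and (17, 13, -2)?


Midpoint = ((1+17)/2, (5+13)/2, (-19+-2)/2) = (9, 9, -10.5)

(9, 9, -10.5)


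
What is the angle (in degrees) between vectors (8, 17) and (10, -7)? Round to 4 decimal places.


dot = 8*10 + 17*-7 = -39
|u| = 18.7883, |v| = 12.2066
cos(angle) = -0.1701
angle = 99.7909 degrees

99.7909 degrees


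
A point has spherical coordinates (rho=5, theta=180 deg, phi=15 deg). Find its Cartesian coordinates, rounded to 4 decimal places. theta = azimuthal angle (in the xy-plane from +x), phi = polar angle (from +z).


x = 5 * sin(15) * cos(180) = -1.2941
y = 5 * sin(15) * sin(180) = 0
z = 5 * cos(15) = 4.8296

(-1.2941, 0, 4.8296)


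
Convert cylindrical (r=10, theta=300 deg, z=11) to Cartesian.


x = 10 * cos(300) = 5
y = 10 * sin(300) = -8.6603
z = 11

(5, -8.6603, 11)


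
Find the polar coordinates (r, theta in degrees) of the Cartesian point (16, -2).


r = sqrt(16^2 + (-2)^2) = 16.1245
theta = atan2(-2, 16) = 352.875 degrees

r = 16.1245, theta = 352.875 degrees


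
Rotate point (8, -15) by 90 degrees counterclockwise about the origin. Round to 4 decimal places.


x' = 8*cos(90) - -15*sin(90) = 15
y' = 8*sin(90) + -15*cos(90) = 8

(15, 8)


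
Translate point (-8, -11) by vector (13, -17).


Translation: (x+dx, y+dy) = (-8+13, -11+-17) = (5, -28)

(5, -28)


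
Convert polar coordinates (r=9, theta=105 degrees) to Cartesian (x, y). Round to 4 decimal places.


x = 9 * cos(105) = -2.3294
y = 9 * sin(105) = 8.6933

(-2.3294, 8.6933)


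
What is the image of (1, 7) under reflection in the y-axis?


Reflection across y-axis: (x, y) -> (-x, y)
(1, 7) -> (-1, 7)

(-1, 7)


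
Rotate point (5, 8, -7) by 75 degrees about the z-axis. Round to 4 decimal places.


x' = 5*cos(75) - 8*sin(75) = -6.4333
y' = 5*sin(75) + 8*cos(75) = 6.9002
z' = -7

(-6.4333, 6.9002, -7)


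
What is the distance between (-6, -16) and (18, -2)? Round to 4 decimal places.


d = sqrt((18--6)^2 + (-2--16)^2) = 27.7849

27.7849


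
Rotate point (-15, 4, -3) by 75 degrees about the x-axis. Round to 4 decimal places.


x' = -15
y' = 4*cos(75) - -3*sin(75) = 3.9331
z' = 4*sin(75) + -3*cos(75) = 3.0872

(-15, 3.9331, 3.0872)


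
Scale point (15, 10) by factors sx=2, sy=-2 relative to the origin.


Scaling: (x*sx, y*sy) = (15*2, 10*-2) = (30, -20)

(30, -20)


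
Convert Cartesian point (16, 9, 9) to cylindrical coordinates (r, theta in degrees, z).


r = sqrt(16^2 + 9^2) = 18.3576
theta = atan2(9, 16) = 29.3578 deg
z = 9

r = 18.3576, theta = 29.3578 deg, z = 9


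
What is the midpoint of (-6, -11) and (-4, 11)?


Midpoint = ((-6+-4)/2, (-11+11)/2) = (-5, 0)

(-5, 0)


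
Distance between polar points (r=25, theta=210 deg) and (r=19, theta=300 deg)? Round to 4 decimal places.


d = sqrt(r1^2 + r2^2 - 2*r1*r2*cos(t2-t1))
d = sqrt(25^2 + 19^2 - 2*25*19*cos(300-210)) = 31.4006

31.4006


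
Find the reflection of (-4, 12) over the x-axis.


Reflection across x-axis: (x, y) -> (x, -y)
(-4, 12) -> (-4, -12)

(-4, -12)


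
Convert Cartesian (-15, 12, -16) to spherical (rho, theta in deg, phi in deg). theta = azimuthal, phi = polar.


rho = sqrt((-15)^2 + 12^2 + (-16)^2) = 25
theta = atan2(12, -15) = 141.3402 deg
phi = acos(-16/25) = 129.7918 deg

rho = 25, theta = 141.3402 deg, phi = 129.7918 deg


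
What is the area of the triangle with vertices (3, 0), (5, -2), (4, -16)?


Area = |x1(y2-y3) + x2(y3-y1) + x3(y1-y2)| / 2
= |3*(-2--16) + 5*(-16-0) + 4*(0--2)| / 2
= 15

15


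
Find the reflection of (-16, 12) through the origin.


Reflection through origin: (x, y) -> (-x, -y)
(-16, 12) -> (16, -12)

(16, -12)


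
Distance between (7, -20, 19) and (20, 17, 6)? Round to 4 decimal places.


d = sqrt((20-7)^2 + (17--20)^2 + (6-19)^2) = 41.3159

41.3159


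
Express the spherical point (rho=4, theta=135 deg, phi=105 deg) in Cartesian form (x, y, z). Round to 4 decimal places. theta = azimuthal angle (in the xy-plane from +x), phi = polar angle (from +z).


x = 4 * sin(105) * cos(135) = -2.7321
y = 4 * sin(105) * sin(135) = 2.7321
z = 4 * cos(105) = -1.0353

(-2.7321, 2.7321, -1.0353)


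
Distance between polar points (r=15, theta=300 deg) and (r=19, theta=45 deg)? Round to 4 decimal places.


d = sqrt(r1^2 + r2^2 - 2*r1*r2*cos(t2-t1))
d = sqrt(15^2 + 19^2 - 2*15*19*cos(45-300)) = 27.0837

27.0837


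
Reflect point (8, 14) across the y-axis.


Reflection across y-axis: (x, y) -> (-x, y)
(8, 14) -> (-8, 14)

(-8, 14)


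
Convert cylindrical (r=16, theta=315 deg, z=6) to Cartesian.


x = 16 * cos(315) = 11.3137
y = 16 * sin(315) = -11.3137
z = 6

(11.3137, -11.3137, 6)


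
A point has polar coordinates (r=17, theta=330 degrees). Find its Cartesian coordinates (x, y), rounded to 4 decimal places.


x = 17 * cos(330) = 14.7224
y = 17 * sin(330) = -8.5

(14.7224, -8.5)


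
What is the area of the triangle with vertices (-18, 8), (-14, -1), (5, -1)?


Area = |x1(y2-y3) + x2(y3-y1) + x3(y1-y2)| / 2
= |-18*(-1--1) + -14*(-1-8) + 5*(8--1)| / 2
= 85.5

85.5


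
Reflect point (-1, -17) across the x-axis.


Reflection across x-axis: (x, y) -> (x, -y)
(-1, -17) -> (-1, 17)

(-1, 17)


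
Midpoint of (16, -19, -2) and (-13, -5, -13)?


Midpoint = ((16+-13)/2, (-19+-5)/2, (-2+-13)/2) = (1.5, -12, -7.5)

(1.5, -12, -7.5)


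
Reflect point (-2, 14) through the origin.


Reflection through origin: (x, y) -> (-x, -y)
(-2, 14) -> (2, -14)

(2, -14)


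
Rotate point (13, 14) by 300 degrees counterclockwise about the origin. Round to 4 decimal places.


x' = 13*cos(300) - 14*sin(300) = 18.6244
y' = 13*sin(300) + 14*cos(300) = -4.2583

(18.6244, -4.2583)


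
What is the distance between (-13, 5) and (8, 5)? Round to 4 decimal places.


d = sqrt((8--13)^2 + (5-5)^2) = 21

21


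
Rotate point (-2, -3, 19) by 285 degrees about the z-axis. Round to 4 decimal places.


x' = -2*cos(285) - -3*sin(285) = -3.4154
y' = -2*sin(285) + -3*cos(285) = 1.1554
z' = 19

(-3.4154, 1.1554, 19)


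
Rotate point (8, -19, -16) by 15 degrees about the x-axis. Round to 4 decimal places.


x' = 8
y' = -19*cos(15) - -16*sin(15) = -14.2115
z' = -19*sin(15) + -16*cos(15) = -20.3724

(8, -14.2115, -20.3724)


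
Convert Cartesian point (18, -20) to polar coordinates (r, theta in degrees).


r = sqrt(18^2 + (-20)^2) = 26.9072
theta = atan2(-20, 18) = 311.9872 degrees

r = 26.9072, theta = 311.9872 degrees


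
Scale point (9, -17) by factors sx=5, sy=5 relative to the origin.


Scaling: (x*sx, y*sy) = (9*5, -17*5) = (45, -85)

(45, -85)


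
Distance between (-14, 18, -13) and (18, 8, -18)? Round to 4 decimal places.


d = sqrt((18--14)^2 + (8-18)^2 + (-18--13)^2) = 33.8969

33.8969


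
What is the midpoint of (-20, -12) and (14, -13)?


Midpoint = ((-20+14)/2, (-12+-13)/2) = (-3, -12.5)

(-3, -12.5)


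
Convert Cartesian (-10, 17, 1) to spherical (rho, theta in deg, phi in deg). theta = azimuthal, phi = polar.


rho = sqrt((-10)^2 + 17^2 + 1^2) = 19.7484
theta = atan2(17, -10) = 120.4655 deg
phi = acos(1/19.7484) = 87.0975 deg

rho = 19.7484, theta = 120.4655 deg, phi = 87.0975 deg


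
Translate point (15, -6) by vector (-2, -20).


Translation: (x+dx, y+dy) = (15+-2, -6+-20) = (13, -26)

(13, -26)


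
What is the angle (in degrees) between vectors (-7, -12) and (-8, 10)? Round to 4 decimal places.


dot = -7*-8 + -12*10 = -64
|u| = 13.8924, |v| = 12.8062
cos(angle) = -0.3597
angle = 111.0838 degrees

111.0838 degrees


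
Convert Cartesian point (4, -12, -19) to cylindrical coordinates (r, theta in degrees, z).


r = sqrt(4^2 + (-12)^2) = 12.6491
theta = atan2(-12, 4) = 288.4349 deg
z = -19

r = 12.6491, theta = 288.4349 deg, z = -19


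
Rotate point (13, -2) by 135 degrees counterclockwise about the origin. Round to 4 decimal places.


x' = 13*cos(135) - -2*sin(135) = -7.7782
y' = 13*sin(135) + -2*cos(135) = 10.6066

(-7.7782, 10.6066)


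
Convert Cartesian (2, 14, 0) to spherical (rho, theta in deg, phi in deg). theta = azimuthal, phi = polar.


rho = sqrt(2^2 + 14^2 + 0^2) = 14.1421
theta = atan2(14, 2) = 81.8699 deg
phi = acos(0/14.1421) = 90 deg

rho = 14.1421, theta = 81.8699 deg, phi = 90 deg


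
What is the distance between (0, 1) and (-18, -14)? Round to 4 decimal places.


d = sqrt((-18-0)^2 + (-14-1)^2) = 23.4307

23.4307


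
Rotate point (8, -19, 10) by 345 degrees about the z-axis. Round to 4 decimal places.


x' = 8*cos(345) - -19*sin(345) = 2.8098
y' = 8*sin(345) + -19*cos(345) = -20.4231
z' = 10

(2.8098, -20.4231, 10)


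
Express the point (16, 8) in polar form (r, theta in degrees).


r = sqrt(16^2 + 8^2) = 17.8885
theta = atan2(8, 16) = 26.5651 degrees

r = 17.8885, theta = 26.5651 degrees


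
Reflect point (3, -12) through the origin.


Reflection through origin: (x, y) -> (-x, -y)
(3, -12) -> (-3, 12)

(-3, 12)


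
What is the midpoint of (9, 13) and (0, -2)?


Midpoint = ((9+0)/2, (13+-2)/2) = (4.5, 5.5)

(4.5, 5.5)


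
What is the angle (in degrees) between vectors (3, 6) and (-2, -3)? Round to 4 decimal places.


dot = 3*-2 + 6*-3 = -24
|u| = 6.7082, |v| = 3.6056
cos(angle) = -0.9923
angle = 172.875 degrees

172.875 degrees


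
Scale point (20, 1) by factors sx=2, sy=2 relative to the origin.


Scaling: (x*sx, y*sy) = (20*2, 1*2) = (40, 2)

(40, 2)


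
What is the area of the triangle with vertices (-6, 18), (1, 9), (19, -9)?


Area = |x1(y2-y3) + x2(y3-y1) + x3(y1-y2)| / 2
= |-6*(9--9) + 1*(-9-18) + 19*(18-9)| / 2
= 18

18


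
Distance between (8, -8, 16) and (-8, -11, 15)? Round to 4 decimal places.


d = sqrt((-8-8)^2 + (-11--8)^2 + (15-16)^2) = 16.3095

16.3095


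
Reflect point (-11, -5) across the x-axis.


Reflection across x-axis: (x, y) -> (x, -y)
(-11, -5) -> (-11, 5)

(-11, 5)


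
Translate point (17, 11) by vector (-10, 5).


Translation: (x+dx, y+dy) = (17+-10, 11+5) = (7, 16)

(7, 16)


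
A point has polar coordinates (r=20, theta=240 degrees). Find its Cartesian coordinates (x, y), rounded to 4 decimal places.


x = 20 * cos(240) = -10
y = 20 * sin(240) = -17.3205

(-10, -17.3205)


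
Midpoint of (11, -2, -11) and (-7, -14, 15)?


Midpoint = ((11+-7)/2, (-2+-14)/2, (-11+15)/2) = (2, -8, 2)

(2, -8, 2)


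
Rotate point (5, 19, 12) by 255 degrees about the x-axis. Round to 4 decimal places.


x' = 5
y' = 19*cos(255) - 12*sin(255) = 6.6735
z' = 19*sin(255) + 12*cos(255) = -21.4584

(5, 6.6735, -21.4584)


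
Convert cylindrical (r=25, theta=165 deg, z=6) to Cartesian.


x = 25 * cos(165) = -24.1481
y = 25 * sin(165) = 6.4705
z = 6

(-24.1481, 6.4705, 6)


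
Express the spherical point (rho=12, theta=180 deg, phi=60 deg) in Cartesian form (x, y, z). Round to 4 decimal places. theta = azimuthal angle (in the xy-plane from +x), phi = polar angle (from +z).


x = 12 * sin(60) * cos(180) = -10.3923
y = 12 * sin(60) * sin(180) = 0
z = 12 * cos(60) = 6

(-10.3923, 0, 6)


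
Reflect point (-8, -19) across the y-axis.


Reflection across y-axis: (x, y) -> (-x, y)
(-8, -19) -> (8, -19)

(8, -19)


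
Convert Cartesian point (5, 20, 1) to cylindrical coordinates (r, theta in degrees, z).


r = sqrt(5^2 + 20^2) = 20.6155
theta = atan2(20, 5) = 75.9638 deg
z = 1

r = 20.6155, theta = 75.9638 deg, z = 1


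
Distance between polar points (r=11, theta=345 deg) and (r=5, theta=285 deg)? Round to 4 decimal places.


d = sqrt(r1^2 + r2^2 - 2*r1*r2*cos(t2-t1))
d = sqrt(11^2 + 5^2 - 2*11*5*cos(285-345)) = 9.5394

9.5394


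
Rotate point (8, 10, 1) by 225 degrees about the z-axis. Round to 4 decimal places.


x' = 8*cos(225) - 10*sin(225) = 1.4142
y' = 8*sin(225) + 10*cos(225) = -12.7279
z' = 1

(1.4142, -12.7279, 1)


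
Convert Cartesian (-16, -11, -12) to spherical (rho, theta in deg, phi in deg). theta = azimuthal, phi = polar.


rho = sqrt((-16)^2 + (-11)^2 + (-12)^2) = 22.8254
theta = atan2(-11, -16) = 214.5085 deg
phi = acos(-12/22.8254) = 121.7174 deg

rho = 22.8254, theta = 214.5085 deg, phi = 121.7174 deg


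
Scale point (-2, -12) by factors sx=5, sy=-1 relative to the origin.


Scaling: (x*sx, y*sy) = (-2*5, -12*-1) = (-10, 12)

(-10, 12)


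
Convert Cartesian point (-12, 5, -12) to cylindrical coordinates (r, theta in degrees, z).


r = sqrt((-12)^2 + 5^2) = 13
theta = atan2(5, -12) = 157.3801 deg
z = -12

r = 13, theta = 157.3801 deg, z = -12


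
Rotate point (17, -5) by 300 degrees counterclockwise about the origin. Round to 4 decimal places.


x' = 17*cos(300) - -5*sin(300) = 4.1699
y' = 17*sin(300) + -5*cos(300) = -17.2224

(4.1699, -17.2224)


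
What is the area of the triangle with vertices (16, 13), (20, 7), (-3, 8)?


Area = |x1(y2-y3) + x2(y3-y1) + x3(y1-y2)| / 2
= |16*(7-8) + 20*(8-13) + -3*(13-7)| / 2
= 67

67


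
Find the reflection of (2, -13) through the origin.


Reflection through origin: (x, y) -> (-x, -y)
(2, -13) -> (-2, 13)

(-2, 13)


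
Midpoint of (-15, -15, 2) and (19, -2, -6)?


Midpoint = ((-15+19)/2, (-15+-2)/2, (2+-6)/2) = (2, -8.5, -2)

(2, -8.5, -2)


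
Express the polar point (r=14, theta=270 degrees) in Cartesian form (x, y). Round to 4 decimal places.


x = 14 * cos(270) = 0
y = 14 * sin(270) = -14

(0, -14)


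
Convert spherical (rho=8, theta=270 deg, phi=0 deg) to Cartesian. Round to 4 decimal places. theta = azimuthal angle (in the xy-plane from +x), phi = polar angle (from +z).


x = 8 * sin(0) * cos(270) = 0
y = 8 * sin(0) * sin(270) = 0
z = 8 * cos(0) = 8

(0, 0, 8)


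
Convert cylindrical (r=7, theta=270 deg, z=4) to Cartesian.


x = 7 * cos(270) = 0
y = 7 * sin(270) = -7
z = 4

(0, -7, 4)


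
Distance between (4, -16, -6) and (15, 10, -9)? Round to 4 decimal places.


d = sqrt((15-4)^2 + (10--16)^2 + (-9--6)^2) = 28.3901

28.3901


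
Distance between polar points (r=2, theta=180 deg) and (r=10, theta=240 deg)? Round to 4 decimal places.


d = sqrt(r1^2 + r2^2 - 2*r1*r2*cos(t2-t1))
d = sqrt(2^2 + 10^2 - 2*2*10*cos(240-180)) = 9.1652

9.1652


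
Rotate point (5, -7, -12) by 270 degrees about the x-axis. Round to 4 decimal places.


x' = 5
y' = -7*cos(270) - -12*sin(270) = -12
z' = -7*sin(270) + -12*cos(270) = 7

(5, -12, 7)


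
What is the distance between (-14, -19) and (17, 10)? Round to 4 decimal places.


d = sqrt((17--14)^2 + (10--19)^2) = 42.45

42.45


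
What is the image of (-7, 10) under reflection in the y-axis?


Reflection across y-axis: (x, y) -> (-x, y)
(-7, 10) -> (7, 10)

(7, 10)


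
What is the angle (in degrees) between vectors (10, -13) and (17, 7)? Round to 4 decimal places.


dot = 10*17 + -13*7 = 79
|u| = 16.4012, |v| = 18.3848
cos(angle) = 0.262
angle = 74.8115 degrees

74.8115 degrees


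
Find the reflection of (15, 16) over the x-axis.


Reflection across x-axis: (x, y) -> (x, -y)
(15, 16) -> (15, -16)

(15, -16)


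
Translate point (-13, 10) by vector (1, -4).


Translation: (x+dx, y+dy) = (-13+1, 10+-4) = (-12, 6)

(-12, 6)


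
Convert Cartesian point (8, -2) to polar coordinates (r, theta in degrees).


r = sqrt(8^2 + (-2)^2) = 8.2462
theta = atan2(-2, 8) = 345.9638 degrees

r = 8.2462, theta = 345.9638 degrees


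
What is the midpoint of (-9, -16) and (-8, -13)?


Midpoint = ((-9+-8)/2, (-16+-13)/2) = (-8.5, -14.5)

(-8.5, -14.5)


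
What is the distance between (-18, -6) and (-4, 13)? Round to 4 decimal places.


d = sqrt((-4--18)^2 + (13--6)^2) = 23.6008

23.6008


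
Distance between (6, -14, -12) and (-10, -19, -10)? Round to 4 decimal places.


d = sqrt((-10-6)^2 + (-19--14)^2 + (-10--12)^2) = 16.8819

16.8819


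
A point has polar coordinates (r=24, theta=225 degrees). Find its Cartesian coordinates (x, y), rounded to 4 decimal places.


x = 24 * cos(225) = -16.9706
y = 24 * sin(225) = -16.9706

(-16.9706, -16.9706)


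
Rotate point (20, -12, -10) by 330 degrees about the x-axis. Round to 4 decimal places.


x' = 20
y' = -12*cos(330) - -10*sin(330) = -15.3923
z' = -12*sin(330) + -10*cos(330) = -2.6603

(20, -15.3923, -2.6603)


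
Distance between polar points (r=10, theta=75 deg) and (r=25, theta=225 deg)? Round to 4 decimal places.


d = sqrt(r1^2 + r2^2 - 2*r1*r2*cos(t2-t1))
d = sqrt(10^2 + 25^2 - 2*10*25*cos(225-75)) = 34.0296

34.0296


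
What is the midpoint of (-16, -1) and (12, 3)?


Midpoint = ((-16+12)/2, (-1+3)/2) = (-2, 1)

(-2, 1)


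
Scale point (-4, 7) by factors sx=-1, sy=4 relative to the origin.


Scaling: (x*sx, y*sy) = (-4*-1, 7*4) = (4, 28)

(4, 28)


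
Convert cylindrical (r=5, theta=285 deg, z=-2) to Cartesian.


x = 5 * cos(285) = 1.2941
y = 5 * sin(285) = -4.8296
z = -2

(1.2941, -4.8296, -2)


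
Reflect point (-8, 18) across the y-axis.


Reflection across y-axis: (x, y) -> (-x, y)
(-8, 18) -> (8, 18)

(8, 18)


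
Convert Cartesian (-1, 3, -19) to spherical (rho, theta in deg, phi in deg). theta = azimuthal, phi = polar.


rho = sqrt((-1)^2 + 3^2 + (-19)^2) = 19.2614
theta = atan2(3, -1) = 108.4349 deg
phi = acos(-19/19.2614) = 170.5506 deg

rho = 19.2614, theta = 108.4349 deg, phi = 170.5506 deg


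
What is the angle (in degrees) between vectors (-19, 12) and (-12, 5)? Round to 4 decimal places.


dot = -19*-12 + 12*5 = 288
|u| = 22.4722, |v| = 13
cos(angle) = 0.9858
angle = 9.6558 degrees

9.6558 degrees


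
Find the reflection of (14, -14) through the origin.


Reflection through origin: (x, y) -> (-x, -y)
(14, -14) -> (-14, 14)

(-14, 14)


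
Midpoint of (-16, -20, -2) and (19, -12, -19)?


Midpoint = ((-16+19)/2, (-20+-12)/2, (-2+-19)/2) = (1.5, -16, -10.5)

(1.5, -16, -10.5)


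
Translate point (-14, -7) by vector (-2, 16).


Translation: (x+dx, y+dy) = (-14+-2, -7+16) = (-16, 9)

(-16, 9)


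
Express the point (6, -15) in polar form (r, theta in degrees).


r = sqrt(6^2 + (-15)^2) = 16.1555
theta = atan2(-15, 6) = 291.8014 degrees

r = 16.1555, theta = 291.8014 degrees
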